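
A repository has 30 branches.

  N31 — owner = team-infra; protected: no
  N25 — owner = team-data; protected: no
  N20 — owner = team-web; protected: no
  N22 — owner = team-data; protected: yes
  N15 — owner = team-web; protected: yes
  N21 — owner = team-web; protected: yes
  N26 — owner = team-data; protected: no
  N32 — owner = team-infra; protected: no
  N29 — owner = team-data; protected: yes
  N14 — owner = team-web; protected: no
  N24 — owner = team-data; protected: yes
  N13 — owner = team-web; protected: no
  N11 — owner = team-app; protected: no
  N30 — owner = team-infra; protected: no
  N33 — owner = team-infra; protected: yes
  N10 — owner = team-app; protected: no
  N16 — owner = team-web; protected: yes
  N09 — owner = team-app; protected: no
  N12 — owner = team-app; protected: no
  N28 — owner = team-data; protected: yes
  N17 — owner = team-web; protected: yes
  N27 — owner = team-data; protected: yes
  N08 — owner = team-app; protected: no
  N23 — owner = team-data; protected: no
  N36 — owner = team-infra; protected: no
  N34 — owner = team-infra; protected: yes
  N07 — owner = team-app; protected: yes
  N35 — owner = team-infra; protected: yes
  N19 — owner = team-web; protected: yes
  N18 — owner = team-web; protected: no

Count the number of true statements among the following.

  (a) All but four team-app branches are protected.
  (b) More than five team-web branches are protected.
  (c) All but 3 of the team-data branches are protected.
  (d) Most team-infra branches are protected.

1

(a) team-app: |A| = 6, |A ∩ B| = 1; needs |A ∖ B| = 4 — false.
(b) team-web: |A| = 9, |A ∩ B| = 5; needs |A ∩ B| > 5 — false.
(c) team-data: |A| = 8, |A ∩ B| = 5; needs |A ∖ B| = 3 — true.
(d) team-infra: |A| = 7, |A ∩ B| = 3; needs |A ∩ B| > |A ∖ B| — false.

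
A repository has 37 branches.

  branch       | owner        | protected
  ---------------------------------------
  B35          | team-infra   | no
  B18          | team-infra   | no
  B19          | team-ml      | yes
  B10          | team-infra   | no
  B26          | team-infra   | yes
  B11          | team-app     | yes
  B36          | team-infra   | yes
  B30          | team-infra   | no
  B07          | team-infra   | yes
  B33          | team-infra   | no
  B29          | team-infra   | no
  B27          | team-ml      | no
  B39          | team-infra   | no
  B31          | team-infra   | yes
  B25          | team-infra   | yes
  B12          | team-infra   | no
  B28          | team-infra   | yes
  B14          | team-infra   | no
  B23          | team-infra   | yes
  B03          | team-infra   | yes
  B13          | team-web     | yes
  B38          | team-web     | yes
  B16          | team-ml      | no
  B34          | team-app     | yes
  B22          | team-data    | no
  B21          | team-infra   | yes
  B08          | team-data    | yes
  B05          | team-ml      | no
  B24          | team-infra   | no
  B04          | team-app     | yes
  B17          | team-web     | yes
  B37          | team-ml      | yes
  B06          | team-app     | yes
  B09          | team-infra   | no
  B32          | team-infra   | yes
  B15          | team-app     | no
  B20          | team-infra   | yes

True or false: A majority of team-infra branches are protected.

False

The determiner here denotes the relation: |A ∩ B| > |A ∖ B|.
|A| = 22, |A ∩ B| = 11, |A ∖ B| = 11.
11 = 11, so the statement is false.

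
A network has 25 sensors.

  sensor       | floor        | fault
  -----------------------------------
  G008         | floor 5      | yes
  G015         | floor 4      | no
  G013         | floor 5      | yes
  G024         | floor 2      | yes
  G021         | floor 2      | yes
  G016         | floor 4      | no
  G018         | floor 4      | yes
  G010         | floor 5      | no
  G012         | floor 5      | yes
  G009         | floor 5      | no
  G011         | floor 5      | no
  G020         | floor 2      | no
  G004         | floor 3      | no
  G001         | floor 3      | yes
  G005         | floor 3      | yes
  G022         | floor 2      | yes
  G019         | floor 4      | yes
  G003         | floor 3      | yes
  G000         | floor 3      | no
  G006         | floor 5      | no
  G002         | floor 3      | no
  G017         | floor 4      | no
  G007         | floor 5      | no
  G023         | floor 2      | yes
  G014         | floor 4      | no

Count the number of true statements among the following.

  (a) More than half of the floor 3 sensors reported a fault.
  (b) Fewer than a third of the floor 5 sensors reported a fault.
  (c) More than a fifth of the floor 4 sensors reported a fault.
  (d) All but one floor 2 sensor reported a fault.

(a) floor 3: |A| = 6, |A ∩ B| = 3; needs |A ∩ B| > |A ∖ B| — false.
(b) floor 5: |A| = 8, |A ∩ B| = 3; needs |A ∩ B| / |A| < 1/3 — false.
(c) floor 4: |A| = 6, |A ∩ B| = 2; needs |A ∩ B| / |A| > 1/5 — true.
(d) floor 2: |A| = 5, |A ∩ B| = 4; needs |A ∖ B| = 1 — true.

2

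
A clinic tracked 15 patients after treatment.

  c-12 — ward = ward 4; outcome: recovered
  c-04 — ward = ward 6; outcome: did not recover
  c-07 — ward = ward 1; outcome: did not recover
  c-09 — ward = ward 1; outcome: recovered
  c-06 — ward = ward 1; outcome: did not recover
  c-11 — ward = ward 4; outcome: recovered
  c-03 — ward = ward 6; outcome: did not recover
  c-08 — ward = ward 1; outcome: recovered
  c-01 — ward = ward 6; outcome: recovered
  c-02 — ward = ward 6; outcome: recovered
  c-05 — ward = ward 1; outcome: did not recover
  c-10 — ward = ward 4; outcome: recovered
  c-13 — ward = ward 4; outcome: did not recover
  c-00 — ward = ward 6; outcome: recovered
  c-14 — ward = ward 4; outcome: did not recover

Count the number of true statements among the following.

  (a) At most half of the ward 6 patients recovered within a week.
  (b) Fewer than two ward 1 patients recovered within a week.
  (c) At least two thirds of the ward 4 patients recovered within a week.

(a) ward 6: |A| = 5, |A ∩ B| = 3; needs |A ∩ B| ≤ |A ∖ B| — false.
(b) ward 1: |A| = 5, |A ∩ B| = 2; needs |A ∩ B| < 2 — false.
(c) ward 4: |A| = 5, |A ∩ B| = 3; needs |A ∩ B| / |A| ≥ 2/3 — false.

0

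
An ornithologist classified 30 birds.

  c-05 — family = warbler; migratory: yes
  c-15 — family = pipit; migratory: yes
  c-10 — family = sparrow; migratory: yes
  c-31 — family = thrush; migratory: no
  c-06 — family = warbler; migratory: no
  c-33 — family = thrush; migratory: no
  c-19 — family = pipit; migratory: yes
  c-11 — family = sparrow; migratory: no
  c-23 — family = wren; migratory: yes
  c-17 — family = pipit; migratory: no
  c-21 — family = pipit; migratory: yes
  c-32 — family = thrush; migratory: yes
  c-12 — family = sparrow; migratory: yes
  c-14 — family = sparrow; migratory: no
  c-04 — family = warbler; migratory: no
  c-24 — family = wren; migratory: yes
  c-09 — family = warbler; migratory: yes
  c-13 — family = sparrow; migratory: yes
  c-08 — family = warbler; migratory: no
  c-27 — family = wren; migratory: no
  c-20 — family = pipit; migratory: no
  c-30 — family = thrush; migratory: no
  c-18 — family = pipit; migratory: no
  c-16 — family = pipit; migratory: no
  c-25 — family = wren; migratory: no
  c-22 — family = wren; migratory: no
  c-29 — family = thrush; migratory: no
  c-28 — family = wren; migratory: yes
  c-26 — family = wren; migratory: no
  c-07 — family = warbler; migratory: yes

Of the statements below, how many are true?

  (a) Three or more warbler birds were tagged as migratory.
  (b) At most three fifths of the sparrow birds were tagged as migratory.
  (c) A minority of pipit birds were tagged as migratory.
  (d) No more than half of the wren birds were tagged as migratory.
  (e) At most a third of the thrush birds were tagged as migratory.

5

(a) warbler: |A| = 6, |A ∩ B| = 3; needs |A ∩ B| ≥ 3 — true.
(b) sparrow: |A| = 5, |A ∩ B| = 3; needs |A ∩ B| / |A| ≤ 3/5 — true.
(c) pipit: |A| = 7, |A ∩ B| = 3; needs |A ∩ B| < |A ∖ B| — true.
(d) wren: |A| = 7, |A ∩ B| = 3; needs |A ∩ B| ≤ |A ∖ B| — true.
(e) thrush: |A| = 5, |A ∩ B| = 1; needs |A ∩ B| / |A| ≤ 1/3 — true.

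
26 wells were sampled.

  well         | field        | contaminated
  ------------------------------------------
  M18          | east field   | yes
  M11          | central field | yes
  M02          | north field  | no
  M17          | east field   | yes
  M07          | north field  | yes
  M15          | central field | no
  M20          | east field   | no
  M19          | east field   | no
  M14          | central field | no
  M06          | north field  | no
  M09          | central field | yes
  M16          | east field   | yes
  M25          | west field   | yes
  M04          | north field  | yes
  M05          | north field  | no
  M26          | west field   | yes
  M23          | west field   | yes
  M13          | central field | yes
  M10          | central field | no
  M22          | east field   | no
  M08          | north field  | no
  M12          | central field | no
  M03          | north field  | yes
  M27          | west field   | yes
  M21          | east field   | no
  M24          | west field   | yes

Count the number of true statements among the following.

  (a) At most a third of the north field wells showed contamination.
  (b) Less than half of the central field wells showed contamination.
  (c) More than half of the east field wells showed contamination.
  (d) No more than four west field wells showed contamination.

(a) north field: |A| = 7, |A ∩ B| = 3; needs |A ∩ B| / |A| ≤ 1/3 — false.
(b) central field: |A| = 7, |A ∩ B| = 3; needs |A ∩ B| < |A ∖ B| — true.
(c) east field: |A| = 7, |A ∩ B| = 3; needs |A ∩ B| > |A ∖ B| — false.
(d) west field: |A| = 5, |A ∩ B| = 5; needs |A ∩ B| ≤ 4 — false.

1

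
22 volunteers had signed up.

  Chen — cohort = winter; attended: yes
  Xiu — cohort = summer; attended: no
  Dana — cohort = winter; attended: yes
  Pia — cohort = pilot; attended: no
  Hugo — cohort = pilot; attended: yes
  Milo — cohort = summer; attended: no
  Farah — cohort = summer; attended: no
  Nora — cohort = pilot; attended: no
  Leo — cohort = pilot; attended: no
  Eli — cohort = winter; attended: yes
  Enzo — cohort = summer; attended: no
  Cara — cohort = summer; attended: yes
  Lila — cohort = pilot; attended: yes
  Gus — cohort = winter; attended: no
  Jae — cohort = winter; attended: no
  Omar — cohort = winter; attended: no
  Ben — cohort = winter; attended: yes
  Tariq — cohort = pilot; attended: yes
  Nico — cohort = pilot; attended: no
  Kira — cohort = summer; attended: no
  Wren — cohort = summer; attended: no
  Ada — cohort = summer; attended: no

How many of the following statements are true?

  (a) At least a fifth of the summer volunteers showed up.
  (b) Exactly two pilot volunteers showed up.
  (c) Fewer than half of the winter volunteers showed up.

(a) summer: |A| = 8, |A ∩ B| = 1; needs |A ∩ B| / |A| ≥ 1/5 — false.
(b) pilot: |A| = 7, |A ∩ B| = 3; needs |A ∩ B| = 2 — false.
(c) winter: |A| = 7, |A ∩ B| = 4; needs |A ∩ B| < |A ∖ B| — false.

0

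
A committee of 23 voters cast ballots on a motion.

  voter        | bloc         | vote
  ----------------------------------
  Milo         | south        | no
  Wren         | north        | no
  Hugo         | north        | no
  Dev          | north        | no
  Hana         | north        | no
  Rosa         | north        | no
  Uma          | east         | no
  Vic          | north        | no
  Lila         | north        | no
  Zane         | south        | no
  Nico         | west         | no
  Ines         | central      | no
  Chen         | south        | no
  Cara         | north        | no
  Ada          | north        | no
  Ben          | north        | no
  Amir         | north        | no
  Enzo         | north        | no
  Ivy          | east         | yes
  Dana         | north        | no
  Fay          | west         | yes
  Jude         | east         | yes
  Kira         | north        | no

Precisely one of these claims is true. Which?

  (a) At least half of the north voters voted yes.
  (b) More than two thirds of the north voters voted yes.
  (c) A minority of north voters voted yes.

(c)

|A| = 14, |A ∩ B| = 0, |A ∖ B| = 14.
(a) requires |A ∩ B| ≥ |A ∖ B|: false.
(b) requires |A ∩ B| / |A| > 2/3: false.
(c) requires |A ∩ B| < |A ∖ B|: true.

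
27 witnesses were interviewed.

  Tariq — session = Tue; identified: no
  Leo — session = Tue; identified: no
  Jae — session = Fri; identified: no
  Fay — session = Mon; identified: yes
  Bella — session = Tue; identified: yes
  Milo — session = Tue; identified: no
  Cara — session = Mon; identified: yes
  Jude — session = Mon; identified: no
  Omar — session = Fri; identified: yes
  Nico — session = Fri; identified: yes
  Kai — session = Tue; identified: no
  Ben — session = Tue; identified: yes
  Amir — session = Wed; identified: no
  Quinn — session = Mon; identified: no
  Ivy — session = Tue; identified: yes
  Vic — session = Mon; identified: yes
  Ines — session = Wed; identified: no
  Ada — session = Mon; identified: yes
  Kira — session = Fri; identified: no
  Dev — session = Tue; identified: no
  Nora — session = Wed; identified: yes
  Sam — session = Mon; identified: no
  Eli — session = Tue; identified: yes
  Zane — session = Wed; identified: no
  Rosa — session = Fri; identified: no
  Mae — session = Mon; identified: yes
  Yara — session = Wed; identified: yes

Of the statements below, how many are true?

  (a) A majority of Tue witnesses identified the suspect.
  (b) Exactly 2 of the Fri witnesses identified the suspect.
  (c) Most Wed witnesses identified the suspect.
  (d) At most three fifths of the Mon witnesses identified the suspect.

1

(a) Tue: |A| = 9, |A ∩ B| = 4; needs |A ∩ B| > |A ∖ B| — false.
(b) Fri: |A| = 5, |A ∩ B| = 2; needs |A ∩ B| = 2 — true.
(c) Wed: |A| = 5, |A ∩ B| = 2; needs |A ∩ B| > |A ∖ B| — false.
(d) Mon: |A| = 8, |A ∩ B| = 5; needs |A ∩ B| / |A| ≤ 3/5 — false.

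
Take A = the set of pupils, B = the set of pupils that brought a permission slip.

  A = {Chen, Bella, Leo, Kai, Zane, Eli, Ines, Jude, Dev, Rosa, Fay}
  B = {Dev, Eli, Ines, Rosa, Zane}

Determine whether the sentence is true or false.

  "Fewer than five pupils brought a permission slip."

Truth condition: |A ∩ B| < 5.
A (the restrictor) = {Chen, Bella, Leo, Kai, Zane, Eli, Ines, Jude, Dev, Rosa, Fay}, |A| = 11.
A ∩ B = {Zane, Eli, Ines, Dev, Rosa}, so |A ∩ B| = 5.
|A ∩ B| = 5, so the statement is false.

False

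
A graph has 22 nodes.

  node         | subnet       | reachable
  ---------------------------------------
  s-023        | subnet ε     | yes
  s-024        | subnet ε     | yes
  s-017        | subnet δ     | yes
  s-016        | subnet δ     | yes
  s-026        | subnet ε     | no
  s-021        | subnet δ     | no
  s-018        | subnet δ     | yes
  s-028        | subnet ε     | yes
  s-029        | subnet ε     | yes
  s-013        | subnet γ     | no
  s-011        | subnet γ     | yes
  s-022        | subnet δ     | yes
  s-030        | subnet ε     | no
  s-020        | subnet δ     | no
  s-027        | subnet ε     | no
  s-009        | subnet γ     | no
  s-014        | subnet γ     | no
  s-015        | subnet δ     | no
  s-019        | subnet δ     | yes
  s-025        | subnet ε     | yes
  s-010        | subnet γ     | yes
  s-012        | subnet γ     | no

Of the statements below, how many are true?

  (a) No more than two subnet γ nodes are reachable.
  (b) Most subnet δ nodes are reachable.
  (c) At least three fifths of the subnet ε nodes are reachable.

3

(a) subnet γ: |A| = 6, |A ∩ B| = 2; needs |A ∩ B| ≤ 2 — true.
(b) subnet δ: |A| = 8, |A ∩ B| = 5; needs |A ∩ B| > |A ∖ B| — true.
(c) subnet ε: |A| = 8, |A ∩ B| = 5; needs |A ∩ B| / |A| ≥ 3/5 — true.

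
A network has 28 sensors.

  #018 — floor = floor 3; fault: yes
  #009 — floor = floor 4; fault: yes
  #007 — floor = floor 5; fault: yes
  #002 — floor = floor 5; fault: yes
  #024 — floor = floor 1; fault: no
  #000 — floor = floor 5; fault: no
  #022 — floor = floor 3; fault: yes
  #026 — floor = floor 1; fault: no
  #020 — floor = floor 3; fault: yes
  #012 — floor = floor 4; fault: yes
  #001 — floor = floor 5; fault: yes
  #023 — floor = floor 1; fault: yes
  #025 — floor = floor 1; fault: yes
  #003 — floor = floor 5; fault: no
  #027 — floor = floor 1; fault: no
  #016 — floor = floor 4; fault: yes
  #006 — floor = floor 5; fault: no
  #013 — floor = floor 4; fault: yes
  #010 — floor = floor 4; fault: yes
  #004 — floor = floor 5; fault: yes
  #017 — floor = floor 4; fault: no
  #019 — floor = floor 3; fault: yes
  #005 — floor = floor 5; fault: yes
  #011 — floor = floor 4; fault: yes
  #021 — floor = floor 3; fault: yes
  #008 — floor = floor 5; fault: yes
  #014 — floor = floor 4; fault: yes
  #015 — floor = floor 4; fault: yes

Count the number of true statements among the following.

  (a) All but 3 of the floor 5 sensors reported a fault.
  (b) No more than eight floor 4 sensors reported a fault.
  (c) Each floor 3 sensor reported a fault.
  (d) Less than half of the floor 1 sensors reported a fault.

4

(a) floor 5: |A| = 9, |A ∩ B| = 6; needs |A ∖ B| = 3 — true.
(b) floor 4: |A| = 9, |A ∩ B| = 8; needs |A ∩ B| ≤ 8 — true.
(c) floor 3: |A| = 5, |A ∩ B| = 5; needs A ⊆ B, i.e. every element of A is in B (|A ∖ B| = 0) — true.
(d) floor 1: |A| = 5, |A ∩ B| = 2; needs |A ∩ B| < |A ∖ B| — true.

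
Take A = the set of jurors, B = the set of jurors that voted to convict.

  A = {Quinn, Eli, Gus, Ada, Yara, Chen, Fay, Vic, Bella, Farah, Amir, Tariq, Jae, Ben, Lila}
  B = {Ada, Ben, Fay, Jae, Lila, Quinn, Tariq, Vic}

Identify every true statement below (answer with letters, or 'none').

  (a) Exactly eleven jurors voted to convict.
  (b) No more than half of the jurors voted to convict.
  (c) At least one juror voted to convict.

|A| = 15, |A ∩ B| = 8, |A ∖ B| = 7.
(a) |A ∩ B| = 11: fails.
(b) |A ∩ B| ≤ |A ∖ B|: fails.
(c) A ∩ B ≠ ∅ (|A ∩ B| ≥ 1): holds.

(c)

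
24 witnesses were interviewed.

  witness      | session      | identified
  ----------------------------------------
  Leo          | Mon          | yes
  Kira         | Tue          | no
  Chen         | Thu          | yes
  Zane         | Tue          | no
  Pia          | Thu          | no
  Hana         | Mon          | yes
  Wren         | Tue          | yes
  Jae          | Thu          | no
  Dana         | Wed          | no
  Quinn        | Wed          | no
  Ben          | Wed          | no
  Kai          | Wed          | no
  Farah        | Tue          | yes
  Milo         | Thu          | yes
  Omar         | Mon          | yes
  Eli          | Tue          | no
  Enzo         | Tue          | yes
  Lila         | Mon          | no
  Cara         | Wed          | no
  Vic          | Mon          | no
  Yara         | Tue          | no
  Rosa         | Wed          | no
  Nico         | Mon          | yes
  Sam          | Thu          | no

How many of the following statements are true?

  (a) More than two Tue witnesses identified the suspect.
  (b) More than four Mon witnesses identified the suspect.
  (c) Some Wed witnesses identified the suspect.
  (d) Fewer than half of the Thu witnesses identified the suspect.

2

(a) Tue: |A| = 7, |A ∩ B| = 3; needs |A ∩ B| > 2 — true.
(b) Mon: |A| = 6, |A ∩ B| = 4; needs |A ∩ B| > 4 — false.
(c) Wed: |A| = 6, |A ∩ B| = 0; needs A ∩ B ≠ ∅ (|A ∩ B| ≥ 1) — false.
(d) Thu: |A| = 5, |A ∩ B| = 2; needs |A ∩ B| < |A ∖ B| — true.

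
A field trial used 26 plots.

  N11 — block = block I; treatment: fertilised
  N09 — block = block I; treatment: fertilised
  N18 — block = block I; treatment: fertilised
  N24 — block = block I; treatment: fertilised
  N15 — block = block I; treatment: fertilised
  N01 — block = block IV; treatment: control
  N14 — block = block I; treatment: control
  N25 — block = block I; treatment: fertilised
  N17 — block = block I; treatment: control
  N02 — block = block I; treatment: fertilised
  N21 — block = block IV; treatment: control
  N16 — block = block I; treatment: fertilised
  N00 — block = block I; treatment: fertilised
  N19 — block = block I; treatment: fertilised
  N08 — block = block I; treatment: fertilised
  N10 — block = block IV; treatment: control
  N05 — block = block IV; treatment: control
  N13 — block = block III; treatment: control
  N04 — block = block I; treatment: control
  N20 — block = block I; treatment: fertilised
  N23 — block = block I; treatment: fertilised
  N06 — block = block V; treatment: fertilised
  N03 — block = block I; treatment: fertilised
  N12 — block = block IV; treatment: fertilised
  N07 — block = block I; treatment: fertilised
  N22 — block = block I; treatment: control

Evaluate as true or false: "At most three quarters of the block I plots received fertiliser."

False

The determiner here denotes the relation: |A ∩ B| / |A| ≤ 3/4.
|A| = 19, |A ∩ B| = 15, |A ∖ B| = 4.
|A ∩ B|/|A| = 15/19, so the statement is false.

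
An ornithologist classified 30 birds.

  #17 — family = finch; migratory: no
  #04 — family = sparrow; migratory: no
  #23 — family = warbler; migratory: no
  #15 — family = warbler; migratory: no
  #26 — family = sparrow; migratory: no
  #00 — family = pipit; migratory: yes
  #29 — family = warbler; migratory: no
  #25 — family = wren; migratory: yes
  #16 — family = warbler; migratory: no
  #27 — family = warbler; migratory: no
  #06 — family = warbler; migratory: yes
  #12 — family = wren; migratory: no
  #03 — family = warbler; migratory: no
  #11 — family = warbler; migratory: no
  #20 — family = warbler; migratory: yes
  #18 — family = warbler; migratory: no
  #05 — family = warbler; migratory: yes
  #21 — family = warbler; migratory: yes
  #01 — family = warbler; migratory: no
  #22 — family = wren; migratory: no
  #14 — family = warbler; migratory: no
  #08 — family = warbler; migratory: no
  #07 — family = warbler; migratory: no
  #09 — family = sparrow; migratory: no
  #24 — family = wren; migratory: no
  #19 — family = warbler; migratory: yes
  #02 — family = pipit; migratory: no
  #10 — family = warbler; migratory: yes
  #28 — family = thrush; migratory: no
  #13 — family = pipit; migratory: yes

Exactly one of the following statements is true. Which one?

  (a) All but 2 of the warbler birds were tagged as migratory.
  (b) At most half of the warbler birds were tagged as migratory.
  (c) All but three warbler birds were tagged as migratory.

|A| = 18, |A ∩ B| = 6, |A ∖ B| = 12.
(a) requires |A ∖ B| = 2: false.
(b) requires |A ∩ B| ≤ |A ∖ B|: true.
(c) requires |A ∖ B| = 3: false.

(b)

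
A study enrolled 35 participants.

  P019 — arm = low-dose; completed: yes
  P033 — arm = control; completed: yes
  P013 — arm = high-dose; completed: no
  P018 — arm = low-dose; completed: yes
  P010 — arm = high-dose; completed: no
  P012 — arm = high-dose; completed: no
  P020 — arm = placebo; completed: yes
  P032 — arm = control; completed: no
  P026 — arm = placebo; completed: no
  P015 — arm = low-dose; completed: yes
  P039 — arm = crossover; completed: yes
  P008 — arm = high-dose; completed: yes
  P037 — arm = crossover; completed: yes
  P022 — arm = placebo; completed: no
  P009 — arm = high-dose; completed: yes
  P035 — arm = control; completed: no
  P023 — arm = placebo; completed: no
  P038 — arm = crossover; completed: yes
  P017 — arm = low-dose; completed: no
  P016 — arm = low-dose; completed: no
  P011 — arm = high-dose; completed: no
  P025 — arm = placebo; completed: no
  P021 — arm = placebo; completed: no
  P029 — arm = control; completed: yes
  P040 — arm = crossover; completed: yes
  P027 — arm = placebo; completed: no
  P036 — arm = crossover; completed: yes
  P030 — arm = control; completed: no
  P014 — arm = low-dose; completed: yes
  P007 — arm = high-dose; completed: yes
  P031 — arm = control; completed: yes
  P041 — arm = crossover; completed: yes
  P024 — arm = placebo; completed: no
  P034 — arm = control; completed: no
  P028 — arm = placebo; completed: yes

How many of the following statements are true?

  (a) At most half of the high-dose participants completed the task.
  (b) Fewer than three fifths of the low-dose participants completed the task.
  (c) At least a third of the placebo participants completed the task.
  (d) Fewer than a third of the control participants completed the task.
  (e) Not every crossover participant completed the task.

(a) high-dose: |A| = 7, |A ∩ B| = 3; needs |A ∩ B| ≤ |A ∖ B| — true.
(b) low-dose: |A| = 6, |A ∩ B| = 4; needs |A ∩ B| / |A| < 3/5 — false.
(c) placebo: |A| = 9, |A ∩ B| = 2; needs |A ∩ B| / |A| ≥ 1/3 — false.
(d) control: |A| = 7, |A ∩ B| = 3; needs |A ∩ B| / |A| < 1/3 — false.
(e) crossover: |A| = 6, |A ∩ B| = 6; needs A ⊄ B (|A ∖ B| ≥ 1) — false.

1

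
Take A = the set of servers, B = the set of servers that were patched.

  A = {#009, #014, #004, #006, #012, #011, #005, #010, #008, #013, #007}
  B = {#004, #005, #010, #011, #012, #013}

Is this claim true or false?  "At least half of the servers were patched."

The determiner here denotes the relation: |A ∩ B| ≥ |A ∖ B|.
A (the restrictor) = {#009, #014, #004, #006, #012, #011, #005, #010, #008, #013, #007}, |A| = 11.
A ∩ B = {#004, #012, #011, #005, #010, #013}, so |A ∩ B| = 6.
A ∖ B = {#009, #014, #006, #008, #007}, so |A ∖ B| = 5.
6 > 5, so the statement is true.

True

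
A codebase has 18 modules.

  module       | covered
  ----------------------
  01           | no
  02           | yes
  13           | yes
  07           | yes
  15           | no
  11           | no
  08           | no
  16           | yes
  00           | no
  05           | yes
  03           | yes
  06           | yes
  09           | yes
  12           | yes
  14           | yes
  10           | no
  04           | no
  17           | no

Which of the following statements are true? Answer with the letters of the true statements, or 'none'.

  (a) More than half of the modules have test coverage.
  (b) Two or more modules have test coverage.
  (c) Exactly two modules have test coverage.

|A| = 18, |A ∩ B| = 10, |A ∖ B| = 8.
(a) |A ∩ B| > |A ∖ B|: holds.
(b) |A ∩ B| ≥ 2: holds.
(c) |A ∩ B| = 2: fails.

(a), (b)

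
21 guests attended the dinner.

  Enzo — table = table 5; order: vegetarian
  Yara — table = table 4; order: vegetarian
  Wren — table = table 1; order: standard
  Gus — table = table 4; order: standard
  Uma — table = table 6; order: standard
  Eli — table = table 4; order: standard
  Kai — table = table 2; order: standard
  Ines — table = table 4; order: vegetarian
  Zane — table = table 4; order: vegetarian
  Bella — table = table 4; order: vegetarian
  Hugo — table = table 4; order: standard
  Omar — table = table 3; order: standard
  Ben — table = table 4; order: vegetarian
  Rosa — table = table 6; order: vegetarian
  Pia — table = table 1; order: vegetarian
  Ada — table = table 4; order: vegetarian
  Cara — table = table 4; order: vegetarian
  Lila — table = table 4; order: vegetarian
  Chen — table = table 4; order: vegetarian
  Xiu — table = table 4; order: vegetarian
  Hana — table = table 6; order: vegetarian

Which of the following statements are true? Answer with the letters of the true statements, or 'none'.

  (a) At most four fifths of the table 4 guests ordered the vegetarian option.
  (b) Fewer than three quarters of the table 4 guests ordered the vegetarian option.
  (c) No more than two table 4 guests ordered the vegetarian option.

|A| = 13, |A ∩ B| = 10, |A ∖ B| = 3.
(a) |A ∩ B| / |A| ≤ 4/5: holds.
(b) |A ∩ B| / |A| < 3/4: fails.
(c) |A ∩ B| ≤ 2: fails.

(a)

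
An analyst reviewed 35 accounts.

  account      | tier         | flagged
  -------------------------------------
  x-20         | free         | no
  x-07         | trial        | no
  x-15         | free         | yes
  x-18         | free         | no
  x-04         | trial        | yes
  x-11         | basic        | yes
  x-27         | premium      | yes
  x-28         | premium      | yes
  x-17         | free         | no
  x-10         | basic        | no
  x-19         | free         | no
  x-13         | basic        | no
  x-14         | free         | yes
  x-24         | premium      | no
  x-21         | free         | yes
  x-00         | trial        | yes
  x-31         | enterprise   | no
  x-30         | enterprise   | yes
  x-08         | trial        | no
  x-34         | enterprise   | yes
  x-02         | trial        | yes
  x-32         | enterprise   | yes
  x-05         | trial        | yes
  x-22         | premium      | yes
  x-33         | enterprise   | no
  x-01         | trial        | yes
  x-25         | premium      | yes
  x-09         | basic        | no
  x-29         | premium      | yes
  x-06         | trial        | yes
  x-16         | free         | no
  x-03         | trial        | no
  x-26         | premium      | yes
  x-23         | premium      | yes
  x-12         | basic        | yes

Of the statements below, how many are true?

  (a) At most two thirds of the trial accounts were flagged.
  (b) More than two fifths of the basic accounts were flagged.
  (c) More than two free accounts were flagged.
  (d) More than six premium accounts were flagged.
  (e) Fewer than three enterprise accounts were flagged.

3

(a) trial: |A| = 9, |A ∩ B| = 6; needs |A ∩ B| / |A| ≤ 2/3 — true.
(b) basic: |A| = 5, |A ∩ B| = 2; needs |A ∩ B| / |A| > 2/5 — false.
(c) free: |A| = 8, |A ∩ B| = 3; needs |A ∩ B| > 2 — true.
(d) premium: |A| = 8, |A ∩ B| = 7; needs |A ∩ B| > 6 — true.
(e) enterprise: |A| = 5, |A ∩ B| = 3; needs |A ∩ B| < 3 — false.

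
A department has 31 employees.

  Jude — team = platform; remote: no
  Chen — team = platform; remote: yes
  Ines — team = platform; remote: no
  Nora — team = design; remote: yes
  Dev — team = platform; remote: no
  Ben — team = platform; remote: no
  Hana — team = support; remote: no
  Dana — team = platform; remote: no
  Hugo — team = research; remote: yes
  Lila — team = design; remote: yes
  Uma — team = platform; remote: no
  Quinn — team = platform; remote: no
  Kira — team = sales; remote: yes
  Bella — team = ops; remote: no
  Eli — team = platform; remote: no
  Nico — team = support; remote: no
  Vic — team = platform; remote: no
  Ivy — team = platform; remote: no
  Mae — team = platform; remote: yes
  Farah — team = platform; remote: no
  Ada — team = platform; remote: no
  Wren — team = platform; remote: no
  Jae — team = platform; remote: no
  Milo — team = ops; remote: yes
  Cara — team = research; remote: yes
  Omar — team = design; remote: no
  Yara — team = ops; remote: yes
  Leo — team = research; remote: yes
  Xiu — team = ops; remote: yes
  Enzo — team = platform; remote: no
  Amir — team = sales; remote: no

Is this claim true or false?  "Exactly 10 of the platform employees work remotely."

False

Truth condition: |A ∩ B| = 10.
|A| = 17, |A ∩ B| = 2, |A ∖ B| = 15.
|A ∩ B| = 2, so the statement is false.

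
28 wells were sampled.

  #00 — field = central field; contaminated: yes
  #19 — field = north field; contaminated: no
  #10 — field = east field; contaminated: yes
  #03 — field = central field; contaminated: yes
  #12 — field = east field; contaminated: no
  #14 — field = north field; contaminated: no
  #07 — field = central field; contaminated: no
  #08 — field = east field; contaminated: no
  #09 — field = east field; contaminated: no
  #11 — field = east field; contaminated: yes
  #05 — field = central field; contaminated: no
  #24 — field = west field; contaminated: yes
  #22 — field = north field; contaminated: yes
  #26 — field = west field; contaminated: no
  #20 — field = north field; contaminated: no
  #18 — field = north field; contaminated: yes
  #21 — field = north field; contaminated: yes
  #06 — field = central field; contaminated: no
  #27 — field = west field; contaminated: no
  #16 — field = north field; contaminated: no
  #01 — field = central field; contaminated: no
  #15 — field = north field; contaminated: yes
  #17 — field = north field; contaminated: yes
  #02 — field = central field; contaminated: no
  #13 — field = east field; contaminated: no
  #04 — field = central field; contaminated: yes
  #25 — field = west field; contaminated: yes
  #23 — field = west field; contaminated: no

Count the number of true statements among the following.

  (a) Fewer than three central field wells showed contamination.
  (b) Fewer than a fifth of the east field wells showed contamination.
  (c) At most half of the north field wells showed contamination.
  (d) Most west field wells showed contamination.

(a) central field: |A| = 8, |A ∩ B| = 3; needs |A ∩ B| < 3 — false.
(b) east field: |A| = 6, |A ∩ B| = 2; needs |A ∩ B| / |A| < 1/5 — false.
(c) north field: |A| = 9, |A ∩ B| = 5; needs |A ∩ B| ≤ |A ∖ B| — false.
(d) west field: |A| = 5, |A ∩ B| = 2; needs |A ∩ B| > |A ∖ B| — false.

0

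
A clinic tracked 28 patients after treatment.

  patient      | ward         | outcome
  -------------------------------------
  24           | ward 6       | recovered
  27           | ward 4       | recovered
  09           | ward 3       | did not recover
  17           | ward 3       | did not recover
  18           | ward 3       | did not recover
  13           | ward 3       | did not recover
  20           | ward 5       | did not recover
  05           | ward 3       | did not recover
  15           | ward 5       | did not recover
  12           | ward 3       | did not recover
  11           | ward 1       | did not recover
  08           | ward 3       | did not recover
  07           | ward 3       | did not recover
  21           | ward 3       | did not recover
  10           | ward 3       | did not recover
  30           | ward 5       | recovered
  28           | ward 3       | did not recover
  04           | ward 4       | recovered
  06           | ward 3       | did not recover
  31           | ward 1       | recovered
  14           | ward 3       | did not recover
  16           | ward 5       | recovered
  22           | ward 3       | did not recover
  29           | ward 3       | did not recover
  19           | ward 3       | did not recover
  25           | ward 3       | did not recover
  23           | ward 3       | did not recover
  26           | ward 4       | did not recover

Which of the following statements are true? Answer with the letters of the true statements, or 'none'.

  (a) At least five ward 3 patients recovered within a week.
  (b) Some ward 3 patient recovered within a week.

|A| = 18, |A ∩ B| = 0, |A ∖ B| = 18.
(a) |A ∩ B| ≥ 5: fails.
(b) A ∩ B ≠ ∅ (|A ∩ B| ≥ 1): fails.

none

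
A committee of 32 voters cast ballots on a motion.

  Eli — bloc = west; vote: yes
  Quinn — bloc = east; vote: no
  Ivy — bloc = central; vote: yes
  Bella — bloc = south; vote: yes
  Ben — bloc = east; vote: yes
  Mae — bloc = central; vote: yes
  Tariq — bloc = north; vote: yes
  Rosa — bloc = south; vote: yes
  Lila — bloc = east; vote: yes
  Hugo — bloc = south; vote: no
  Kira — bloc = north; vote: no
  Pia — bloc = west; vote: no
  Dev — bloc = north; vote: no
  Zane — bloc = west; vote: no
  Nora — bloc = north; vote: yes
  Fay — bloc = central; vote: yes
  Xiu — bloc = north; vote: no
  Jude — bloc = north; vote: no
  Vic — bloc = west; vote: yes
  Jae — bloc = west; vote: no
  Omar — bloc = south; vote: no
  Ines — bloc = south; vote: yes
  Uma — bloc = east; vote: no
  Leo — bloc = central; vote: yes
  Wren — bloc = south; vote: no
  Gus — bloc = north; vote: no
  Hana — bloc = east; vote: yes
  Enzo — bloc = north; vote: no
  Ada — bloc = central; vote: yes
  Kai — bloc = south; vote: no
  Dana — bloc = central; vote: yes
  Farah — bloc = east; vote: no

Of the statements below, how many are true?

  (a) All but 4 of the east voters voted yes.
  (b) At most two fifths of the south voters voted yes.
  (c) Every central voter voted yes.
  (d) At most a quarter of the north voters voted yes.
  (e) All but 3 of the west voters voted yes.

3

(a) east: |A| = 6, |A ∩ B| = 3; needs |A ∖ B| = 4 — false.
(b) south: |A| = 7, |A ∩ B| = 3; needs |A ∩ B| / |A| ≤ 2/5 — false.
(c) central: |A| = 6, |A ∩ B| = 6; needs A ⊆ B, i.e. every element of A is in B (|A ∖ B| = 0) — true.
(d) north: |A| = 8, |A ∩ B| = 2; needs |A ∩ B| / |A| ≤ 1/4 — true.
(e) west: |A| = 5, |A ∩ B| = 2; needs |A ∖ B| = 3 — true.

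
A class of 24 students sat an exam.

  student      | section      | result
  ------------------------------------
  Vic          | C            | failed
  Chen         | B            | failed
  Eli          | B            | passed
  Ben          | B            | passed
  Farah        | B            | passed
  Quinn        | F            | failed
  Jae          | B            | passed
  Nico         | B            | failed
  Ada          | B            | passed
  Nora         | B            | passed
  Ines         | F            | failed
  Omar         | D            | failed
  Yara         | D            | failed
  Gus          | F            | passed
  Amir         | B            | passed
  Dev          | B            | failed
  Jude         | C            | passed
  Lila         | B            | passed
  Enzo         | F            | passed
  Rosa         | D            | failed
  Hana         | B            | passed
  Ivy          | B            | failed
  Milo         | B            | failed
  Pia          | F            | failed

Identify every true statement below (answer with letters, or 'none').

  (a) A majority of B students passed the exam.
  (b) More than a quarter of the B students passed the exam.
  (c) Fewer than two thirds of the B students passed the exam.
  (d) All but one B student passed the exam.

|A| = 14, |A ∩ B| = 9, |A ∖ B| = 5.
(a) |A ∩ B| > |A ∖ B|: holds.
(b) |A ∩ B| / |A| > 1/4: holds.
(c) |A ∩ B| / |A| < 2/3: holds.
(d) |A ∖ B| = 1: fails.

(a), (b), (c)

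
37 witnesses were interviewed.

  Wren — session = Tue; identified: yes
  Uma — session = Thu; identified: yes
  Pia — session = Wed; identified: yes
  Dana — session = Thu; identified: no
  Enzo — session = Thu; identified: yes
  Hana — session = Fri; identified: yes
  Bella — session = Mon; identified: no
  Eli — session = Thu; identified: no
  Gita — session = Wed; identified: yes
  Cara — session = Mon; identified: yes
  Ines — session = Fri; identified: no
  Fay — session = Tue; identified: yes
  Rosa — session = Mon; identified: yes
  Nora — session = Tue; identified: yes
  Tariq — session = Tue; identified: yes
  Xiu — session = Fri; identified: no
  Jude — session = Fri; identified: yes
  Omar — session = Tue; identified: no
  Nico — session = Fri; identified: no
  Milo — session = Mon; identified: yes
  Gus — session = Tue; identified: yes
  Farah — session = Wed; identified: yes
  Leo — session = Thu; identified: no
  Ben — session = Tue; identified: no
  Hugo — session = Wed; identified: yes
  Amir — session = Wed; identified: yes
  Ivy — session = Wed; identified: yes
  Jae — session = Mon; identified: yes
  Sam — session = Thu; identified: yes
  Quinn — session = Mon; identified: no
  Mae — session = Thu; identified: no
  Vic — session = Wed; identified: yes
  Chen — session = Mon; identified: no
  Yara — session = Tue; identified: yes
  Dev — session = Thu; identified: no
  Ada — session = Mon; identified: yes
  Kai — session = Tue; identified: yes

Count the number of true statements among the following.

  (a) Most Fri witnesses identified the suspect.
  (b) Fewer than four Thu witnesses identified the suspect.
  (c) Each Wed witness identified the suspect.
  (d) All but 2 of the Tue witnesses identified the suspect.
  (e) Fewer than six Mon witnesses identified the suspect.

(a) Fri: |A| = 5, |A ∩ B| = 2; needs |A ∩ B| > |A ∖ B| — false.
(b) Thu: |A| = 8, |A ∩ B| = 3; needs |A ∩ B| < 4 — true.
(c) Wed: |A| = 7, |A ∩ B| = 7; needs A ⊆ B, i.e. every element of A is in B (|A ∖ B| = 0) — true.
(d) Tue: |A| = 9, |A ∩ B| = 7; needs |A ∖ B| = 2 — true.
(e) Mon: |A| = 8, |A ∩ B| = 5; needs |A ∩ B| < 6 — true.

4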